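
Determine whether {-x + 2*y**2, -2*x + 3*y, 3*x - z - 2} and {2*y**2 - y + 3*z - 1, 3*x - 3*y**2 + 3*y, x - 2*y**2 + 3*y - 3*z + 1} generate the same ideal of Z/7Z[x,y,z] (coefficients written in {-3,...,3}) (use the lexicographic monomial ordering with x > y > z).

Yes, the ideals are equal.

Equality of ideals is decidable: compute both reduced Gröbner bases (unique for the ordering) and check whether they agree.
Buchberger on the first generating set:
f_1 = -x + 2*y**2, LT = x.
f_2 = -2*x + 3*y, LT = x.
f_3 = 3*x - z - 2, LT = x.

S(f_1,f_2): lcm = x. S = -2*y**2 - 2*y.
  leading term y**2: no divisor's leading term divides it; move -2*y**2 to the remainder.
  leading term y: no divisor's leading term divides it; move -2*y to the remainder.
  remainder -2*y**2 - 2*y ≠ 0; add g_4 = -2*y**2 - 2*y to the basis.

S(f_1,f_3): lcm = x. S = -2*y**2 - 2*z + 3.
  leading term y**2: subtract (1)·g_4 from -2*y**2 - 2*z + 3 → 2*y - 2*z + 3
  leading term y: no divisor's leading term divides it; move 2*y to the remainder.
  leading term z: no divisor's leading term divides it; move -2*z to the remainder.
  leading term 1: no divisor's leading term divides it; move 3 to the remainder.
  remainder 2*y - 2*z + 3 ≠ 0; add g_5 = 2*y - 2*z + 3 to the basis.

S(f_2,f_3): lcm = x. S = 2*y - 2*z + 3.
  leading term y: subtract (1)·g_5 from 2*y - 2*z + 3 → 0
  remainder 0.

S(f_1,g_4): leading monomials are coprime, so the S-polynomial reduces to 0 (Buchberger's first criterion).
S(f_2,g_4): leading monomials are coprime, so the S-polynomial reduces to 0 (Buchberger's first criterion).
S(f_3,g_4): leading monomials are coprime, so the S-polynomial reduces to 0 (Buchberger's first criterion).
S(f_1,g_5): leading monomials are coprime, so the S-polynomial reduces to 0 (Buchberger's first criterion).
S(f_2,g_5): leading monomials are coprime, so the S-polynomial reduces to 0 (Buchberger's first criterion).
S(f_3,g_5): leading monomials are coprime, so the S-polynomial reduces to 0 (Buchberger's first criterion).
S(g_4,g_5): lcm = y**2. S = y*z + 3*y.
  leading term y*z: subtract (-3*z)·g_5 from y*z + 3*y → 3*y + z**2 + 2*z
  leading term y: subtract (-2)·g_5 from 3*y + z**2 + 2*z → z**2 - 2*z - 1
  leading term z**2: no divisor's leading term divides it; move z**2 to the remainder.
  leading term z: no divisor's leading term divides it; move -2*z to the remainder.
  leading term 1: no divisor's leading term divides it; move -1 to the remainder.
  remainder z**2 - 2*z - 1 ≠ 0; add g_6 = z**2 - 2*z - 1 to the basis.

S(f_1,g_6): leading monomials are coprime, so the S-polynomial reduces to 0 (Buchberger's first criterion).
S(f_2,g_6): leading monomials are coprime, so the S-polynomial reduces to 0 (Buchberger's first criterion).
S(f_3,g_6): leading monomials are coprime, so the S-polynomial reduces to 0 (Buchberger's first criterion).
S(g_4,g_6): leading monomials are coprime, so the S-polynomial reduces to 0 (Buchberger's first criterion).
S(g_5,g_6): leading monomials are coprime, so the S-polynomial reduces to 0 (Buchberger's first criterion).
Every S-polynomial of the final basis reduces to 0, so we have a Gröbner basis.
Inter-reduce: drop elements whose leading term is divisible by another's, tail-reduce, and make monic.
Reduced Gröbner basis: {x + 2*z - 3, y - z - 2, z**2 - 2*z - 1}.

Buchberger on the second generating set:
h_1 = 2*y**2 - y + 3*z - 1, LT = y**2.
h_2 = 3*x - 3*y**2 + 3*y, LT = x.
h_3 = x - 2*y**2 + 3*y - 3*z + 1, LT = x.

S(h_1,h_2): leading monomials are coprime, so the S-polynomial reduces to 0 (Buchberger's first criterion).
S(h_1,h_3): leading monomials are coprime, so the S-polynomial reduces to 0 (Buchberger's first criterion).
S(h_2,h_3): lcm = x. S = y**2 - 2*y + 3*z - 1.
  leading term y**2: subtract (-3)·h_1 from y**2 - 2*y + 3*z - 1 → 2*y - 2*z + 3
  leading term y: no divisor's leading term divides it; move 2*y to the remainder.
  leading term z: no divisor's leading term divides it; move -2*z to the remainder.
  leading term 1: no divisor's leading term divides it; move 3 to the remainder.
  remainder 2*y - 2*z + 3 ≠ 0; add k_4 = 2*y - 2*z + 3 to the basis.

S(h_1,k_4): lcm = y**2. S = y*z - 2*y - 2*z + 3.
  leading term y*z: subtract (-3*z)·k_4 from y*z - 2*y - 2*z + 3 → -2*y + z**2 + 3
  leading term y: subtract (-1)·k_4 from -2*y + z**2 + 3 → z**2 - 2*z - 1
  leading term z**2: no divisor's leading term divides it; move z**2 to the remainder.
  leading term z: no divisor's leading term divides it; move -2*z to the remainder.
  leading term 1: no divisor's leading term divides it; move -1 to the remainder.
  remainder z**2 - 2*z - 1 ≠ 0; add k_5 = z**2 - 2*z - 1 to the basis.

S(h_2,k_4): leading monomials are coprime, so the S-polynomial reduces to 0 (Buchberger's first criterion).
S(h_3,k_4): leading monomials are coprime, so the S-polynomial reduces to 0 (Buchberger's first criterion).
S(h_1,k_5): leading monomials are coprime, so the S-polynomial reduces to 0 (Buchberger's first criterion).
S(h_2,k_5): leading monomials are coprime, so the S-polynomial reduces to 0 (Buchberger's first criterion).
S(h_3,k_5): leading monomials are coprime, so the S-polynomial reduces to 0 (Buchberger's first criterion).
S(k_4,k_5): leading monomials are coprime, so the S-polynomial reduces to 0 (Buchberger's first criterion).
Every S-polynomial of the final basis reduces to 0, so we have a Gröbner basis.
Inter-reduce: drop elements whose leading term is divisible by another's, tail-reduce, and make monic.
Reduced Gröbner basis: {x + 2*z - 3, y - z - 2, z**2 - 2*z - 1}.

The two bases agree; hence the ideals are identical.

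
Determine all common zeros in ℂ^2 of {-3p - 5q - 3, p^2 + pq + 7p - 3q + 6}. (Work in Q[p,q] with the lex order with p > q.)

Compute a lex Gröbner basis by Buchberger's algorithm.
f_1 = -3p - 5q - 3, LT = p.
f_2 = p^2 + pq + 7p - 3q + 6, LT = p^2.

S(f_1,f_2): lcm = p^2. S = 2/3pq - 6p + 3q - 6.
  leading term pq: subtract (-2/9q)·f_1 from 2/3pq - 6p + 3q - 6 → -6p - 10/9q^2 + 7/3q - 6
  leading term p: subtract (2)·f_1 from -6p - 10/9q^2 + 7/3q - 6 → -10/9q^2 + 37/3q
  leading term q^2: no divisor's leading term divides it; move -10/9q^2 to the remainder.
  leading term q: no divisor's leading term divides it; move 37/3q to the remainder.
  remainder -10/9q^2 + 37/3q ≠ 0; add h_3 = -10/9q^2 + 37/3q to the basis.

The other S-polynomials (S(f_1,h_3), S(f_2,h_3)) all reduce to 0 modulo the current basis, so we have a Gröbner basis.
Inter-reduce: drop elements whose leading term is divisible by another's, tail-reduce, and make monic.
Reduced Gröbner basis: {p + 5/3q + 1, q^2 - 111/10q}.

From the last basis element, q^2 - 111/10q = 0, so q takes values in {0, 111/10}. Each choice, substituted upward through the basis, yields the corresponding point(s) of the solution set.
  q = 0: the earlier basis element becomes p + 1 = 0, giving p = -1 — point (-1, 0).
  q = 111/10: the earlier basis element becomes p + 39/2 = 0, giving p = -39/2 — point (-39/2, 111/10).

{(-1, 0), (-39/2, 111/10)}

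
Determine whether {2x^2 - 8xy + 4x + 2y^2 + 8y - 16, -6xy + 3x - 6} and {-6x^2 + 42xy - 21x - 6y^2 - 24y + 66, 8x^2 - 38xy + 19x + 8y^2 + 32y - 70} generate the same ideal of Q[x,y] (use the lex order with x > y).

Yes, the ideals are equal.

Since reduced Gröbner bases are canonical representatives of ideals under a given ordering, it suffices to compute and compare them.
Buchberger on the first generating set:
f_1 = 2x^2 - 8xy + 4x + 2y^2 + 8y - 16, LT = x^2.
f_2 = -6xy + 3x - 6, LT = xy.

S(f_1,f_2): lcm = x^2y. S = 1/2x^2 - 4xy^2 + 2xy - x + y^3 + 4y^2 - 8y.
  leading term x^2: subtract (1/4)·f_1 from 1/2x^2 - 4xy^2 + 2xy - x + y^3 + 4y^2 - 8y → -4xy^2 + 4xy - 2x + y^3 + 7/2y^2 - 10y + 4
  leading term xy^2: subtract (2/3y)·f_2 from -4xy^2 + 4xy - 2x + y^3 + 7/2y^2 - 10y + 4 → 2xy - 2x + y^3 + 7/2y^2 - 6y + 4
  leading term xy: subtract (-1/3)·f_2 from 2xy - 2x + y^3 + 7/2y^2 - 6y + 4 → -x + y^3 + 7/2y^2 - 6y + 2
  leading term x: no divisor's leading term divides it; move -x to the remainder.
  leading term y^3: no divisor's leading term divides it; move y^3 to the remainder.
  leading term y^2: no divisor's leading term divides it; move 7/2y^2 to the remainder.
  leading term y: no divisor's leading term divides it; move -6y to the remainder.
  leading term 1: no divisor's leading term divides it; move 2 to the remainder.
  remainder -x + y^3 + 7/2y^2 - 6y + 2 ≠ 0; add g_3 = -x + y^3 + 7/2y^2 - 6y + 2 to the basis.

S(f_1,g_3): lcm = x^2. S = xy^3 + 7/2xy^2 - 10xy + 4x + y^2 + 4y - 8.
  leading term xy^3: subtract (-1/6y^2)·f_2 from xy^3 + 7/2xy^2 - 10xy + 4x + y^2 + 4y - 8 → 4xy^2 - 10xy + 4x + 4y - 8
  leading term xy^2: subtract (-2/3y)·f_2 from 4xy^2 - 10xy + 4x + 4y - 8 → -8xy + 4x - 8
  leading term xy: subtract (4/3)·f_2 from -8xy + 4x - 8 → 0
  remainder 0.

S(f_2,g_3): lcm = xy. S = -1/2x + y^4 + 7/2y^3 - 6y^2 + 2y + 1.
  leading term x: subtract (1/2)·g_3 from -1/2x + y^4 + 7/2y^3 - 6y^2 + 2y + 1 → y^4 + 3y^3 - 31/4y^2 + 5y
  leading term y^4: no divisor's leading term divides it; move y^4 to the remainder.
  leading term y^3: no divisor's leading term divides it; move 3y^3 to the remainder.
  leading term y^2: no divisor's leading term divides it; move -31/4y^2 to the remainder.
  leading term y: no divisor's leading term divides it; move 5y to the remainder.
  remainder y^4 + 3y^3 - 31/4y^2 + 5y ≠ 0; add g_4 = y^4 + 3y^3 - 31/4y^2 + 5y to the basis.

S(f_1,g_4): leading monomials are coprime, so the S-polynomial reduces to 0 (Buchberger's first criterion).
S(f_2,g_4): lcm = xy^4. S = -7/2xy^3 + 31/4xy^2 - 5xy + y^3.
  leading term xy^3: subtract (7/12y^2)·f_2 from -7/2xy^3 + 31/4xy^2 - 5xy + y^3 → 6xy^2 - 5xy + y^3 + 7/2y^2
  leading term xy^2: subtract (-y)·f_2 from 6xy^2 - 5xy + y^3 + 7/2y^2 → -2xy + y^3 + 7/2y^2 - 6y
  leading term xy: subtract (1/3)·f_2 from -2xy + y^3 + 7/2y^2 - 6y → -x + y^3 + 7/2y^2 - 6y + 2
  leading term x: subtract (1)·g_3 from -x + y^3 + 7/2y^2 - 6y + 2 → 0
  remainder 0.

S(g_3,g_4): leading monomials are coprime, so the S-polynomial reduces to 0 (Buchberger's first criterion).
Every S-polynomial of the final basis reduces to 0, so we have a Gröbner basis.
Inter-reduce: drop elements whose leading term is divisible by another's, tail-reduce, and make monic.
Reduced Gröbner basis: {x - y^3 - 7/2y^2 + 6y - 2, y^4 + 3y^3 - 31/4y^2 + 5y}.

Buchberger on the second generating set:
h_1 = -6x^2 + 42xy - 21x - 6y^2 - 24y + 66, LT = x^2.
h_2 = 8x^2 - 38xy + 19x + 8y^2 + 32y - 70, LT = x^2.

S(h_1,h_2): lcm = x^2. S = -9/4xy + 9/8x - 9/4.
  leading term xy: no divisor's leading term divides it; move -9/4xy to the remainder.
  leading term x: no divisor's leading term divides it; move 9/8x to the remainder.
  leading term 1: no divisor's leading term divides it; move -9/4 to the remainder.
  remainder -9/4xy + 9/8x - 9/4 ≠ 0; add k_3 = -9/4xy + 9/8x - 9/4 to the basis.

S(h_1,k_3): lcm = x^2y. S = 1/2x^2 - 7xy^2 + 7/2xy - x + y^3 + 4y^2 - 11y.
  leading term x^2: subtract (-1/12)·h_1 from 1/2x^2 - 7xy^2 + 7/2xy - x + y^3 + 4y^2 - 11y → -7xy^2 + 7xy - 11/4x + y^3 + 7/2y^2 - 13y + 11/2
  leading term xy^2: subtract (28/9y)·k_3 from -7xy^2 + 7xy - 11/4x + y^3 + 7/2y^2 - 13y + 11/2 → 7/2xy - 11/4x + y^3 + 7/2y^2 - 6y + 11/2
  leading term xy: subtract (-14/9)·k_3 from 7/2xy - 11/4x + y^3 + 7/2y^2 - 6y + 11/2 → -x + y^3 + 7/2y^2 - 6y + 2
  leading term x: no divisor's leading term divides it; move -x to the remainder.
  leading term y^3: no divisor's leading term divides it; move y^3 to the remainder.
  leading term y^2: no divisor's leading term divides it; move 7/2y^2 to the remainder.
  leading term y: no divisor's leading term divides it; move -6y to the remainder.
  leading term 1: no divisor's leading term divides it; move 2 to the remainder.
  remainder -x + y^3 + 7/2y^2 - 6y + 2 ≠ 0; add k_4 = -x + y^3 + 7/2y^2 - 6y + 2 to the basis.

S(h_2,k_3): lcm = x^2y. S = 1/2x^2 - 19/4xy^2 + 19/8xy - x + y^3 + 4y^2 - 35/4y.
  leading term x^2: subtract (-1/12)·h_1 from 1/2x^2 - 19/4xy^2 + 19/8xy - x + y^3 + 4y^2 - 35/4y → -19/4xy^2 + 47/8xy - 11/4x + y^3 + 7/2y^2 - 43/4y + 11/2
  leading term xy^2: subtract (19/9y)·k_3 from -19/4xy^2 + 47/8xy - 11/4x + y^3 + 7/2y^2 - 43/4y + 11/2 → 7/2xy - 11/4x + y^3 + 7/2y^2 - 6y + 11/2
  leading term xy: subtract (-14/9)·k_3 from 7/2xy - 11/4x + y^3 + 7/2y^2 - 6y + 11/2 → -x + y^3 + 7/2y^2 - 6y + 2
  leading term x: subtract (1)·k_4 from -x + y^3 + 7/2y^2 - 6y + 2 → 0
  remainder 0.

S(h_1,k_4): lcm = x^2. S = xy^3 + 7/2xy^2 - 13xy + 11/2x + y^2 + 4y - 11.
  leading term xy^3: subtract (-4/9y^2)·k_3 from xy^3 + 7/2xy^2 - 13xy + 11/2x + y^2 + 4y - 11 → 4xy^2 - 13xy + 11/2x + 4y - 11
  leading term xy^2: subtract (-16/9y)·k_3 from 4xy^2 - 13xy + 11/2x + 4y - 11 → -11xy + 11/2x - 11
  leading term xy: subtract (44/9)·k_3 from -11xy + 11/2x - 11 → 0
  remainder 0.

S(h_2,k_4): lcm = x^2. S = xy^3 + 7/2xy^2 - 43/4xy + 35/8x + y^2 + 4y - 35/4.
  leading term xy^3: subtract (-4/9y^2)·k_3 from xy^3 + 7/2xy^2 - 43/4xy + 35/8x + y^2 + 4y - 35/4 → 4xy^2 - 43/4xy + 35/8x + 4y - 35/4
  leading term xy^2: subtract (-16/9y)·k_3 from 4xy^2 - 43/4xy + 35/8x + 4y - 35/4 → -35/4xy + 35/8x - 35/4
  leading term xy: subtract (35/9)·k_3 from -35/4xy + 35/8x - 35/4 → 0
  remainder 0.

S(k_3,k_4): lcm = xy. S = -1/2x + y^4 + 7/2y^3 - 6y^2 + 2y + 1.
  leading term x: subtract (1/2)·k_4 from -1/2x + y^4 + 7/2y^3 - 6y^2 + 2y + 1 → y^4 + 3y^3 - 31/4y^2 + 5y
  leading term y^4: no divisor's leading term divides it; move y^4 to the remainder.
  leading term y^3: no divisor's leading term divides it; move 3y^3 to the remainder.
  leading term y^2: no divisor's leading term divides it; move -31/4y^2 to the remainder.
  leading term y: no divisor's leading term divides it; move 5y to the remainder.
  remainder y^4 + 3y^3 - 31/4y^2 + 5y ≠ 0; add k_5 = y^4 + 3y^3 - 31/4y^2 + 5y to the basis.

S(h_1,k_5): leading monomials are coprime, so the S-polynomial reduces to 0 (Buchberger's first criterion).
S(h_2,k_5): leading monomials are coprime, so the S-polynomial reduces to 0 (Buchberger's first criterion).
S(k_3,k_5): lcm = xy^4. S = -7/2xy^3 + 31/4xy^2 - 5xy + y^3.
  leading term xy^3: subtract (14/9y^2)·k_3 from -7/2xy^3 + 31/4xy^2 - 5xy + y^3 → 6xy^2 - 5xy + y^3 + 7/2y^2
  leading term xy^2: subtract (-8/3y)·k_3 from 6xy^2 - 5xy + y^3 + 7/2y^2 → -2xy + y^3 + 7/2y^2 - 6y
  leading term xy: subtract (8/9)·k_3 from -2xy + y^3 + 7/2y^2 - 6y → -x + y^3 + 7/2y^2 - 6y + 2
  leading term x: subtract (1)·k_4 from -x + y^3 + 7/2y^2 - 6y + 2 → 0
  remainder 0.

S(k_4,k_5): leading monomials are coprime, so the S-polynomial reduces to 0 (Buchberger's first criterion).
Every S-polynomial of the final basis reduces to 0, so we have a Gröbner basis.
Inter-reduce: drop elements whose leading term is divisible by another's, tail-reduce, and make monic.
Reduced Gröbner basis: {x - y^3 - 7/2y^2 + 6y - 2, y^4 + 3y^3 - 31/4y^2 + 5y}.

The two bases agree; hence the ideals are identical.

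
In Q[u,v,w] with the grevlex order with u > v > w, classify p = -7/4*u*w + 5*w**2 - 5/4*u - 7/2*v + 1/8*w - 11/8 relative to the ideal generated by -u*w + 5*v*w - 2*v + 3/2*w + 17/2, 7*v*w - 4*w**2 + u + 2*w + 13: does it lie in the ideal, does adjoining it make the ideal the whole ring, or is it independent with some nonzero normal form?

-7/4*u*w + 5*w**2 - 5/4*u - 7/2*v + 1/8*w - 11/8 lies in I (it reduces to 0).

First compute the reduced Gröbner basis of I by Buchberger's algorithm.
f_1 = -u*w + 5*v*w - 2*v + 3/2*w + 17/2, LT = u*w.
f_2 = 7*v*w - 4*w**2 + u + 2*w + 13, LT = v*w.

S(f_1,f_2): lcm = u*v*w. S = -5*v**2*w + 4/7*u*w**2 - 1/7*u**2 + 2*v**2 - 2/7*u*w - 3/2*v*w - 13/7*u - 17/2*v.
  leading term v**2*w: subtract (-5/7*v)·f_2 from -5*v**2*w + 4/7*u*w**2 - 1/7*u**2 + 2*v**2 - 2/7*u*w - 3/2*v*w - 13/7*u - 17/2*v → 4/7*u*w**2 - 20/7*v*w**2 - 1/7*u**2 + 5/7*u*v + 2*v**2 - 2/7*u*w - 1/14*v*w - 13/7*u + 11/14*v
  leading term u*w**2: subtract (-4/7*w)·f_1 from 4/7*u*w**2 - 20/7*v*w**2 - 1/7*u**2 + 5/7*u*v + 2*v**2 - 2/7*u*w - 1/14*v*w - 13/7*u + 11/14*v → -1/7*u**2 + 5/7*u*v + 2*v**2 - 2/7*u*w - 17/14*v*w + 6/7*w**2 - 13/7*u + 11/14*v + 34/7*w
  leading term u**2: no divisor's leading term divides it; move -1/7*u**2 to the remainder.
  leading term u*v: no divisor's leading term divides it; move 5/7*u*v to the remainder.
  leading term v**2: no divisor's leading term divides it; move 2*v**2 to the remainder.
  leading term u*w: subtract (2/7)·f_1 from -2/7*u*w - 17/14*v*w + 6/7*w**2 - 13/7*u + 11/14*v + 34/7*w → -37/14*v*w + 6/7*w**2 - 13/7*u + 19/14*v + 31/7*w - 17/7
  leading term v*w: subtract (-37/98)·f_2 from -37/14*v*w + 6/7*w**2 - 13/7*u + 19/14*v + 31/7*w - 17/7 → -32/49*w**2 - 145/98*u + 19/14*v + 254/49*w + 243/98
  leading term w**2: no divisor's leading term divides it; move -32/49*w**2 to the remainder.
  leading term u: no divisor's leading term divides it; move -145/98*u to the remainder.
  leading term v: no divisor's leading term divides it; move 19/14*v to the remainder.
  leading term w: no divisor's leading term divides it; move 254/49*w to the remainder.
  leading term 1: no divisor's leading term divides it; move 243/98 to the remainder.
  remainder -1/7*u**2 + 5/7*u*v + 2*v**2 - 32/49*w**2 - 145/98*u + 19/14*v + 254/49*w + 243/98 ≠ 0; add h_3 = -1/7*u**2 + 5/7*u*v + 2*v**2 - 32/49*w**2 - 145/98*u + 19/14*v + 254/49*w + 243/98 to the basis.

S(f_1,h_3): lcm = u**2*w. S = 14*v**2*w - 32/7*w**3 + 2*u*v - 83/7*u*w + 19/2*v*w + 254/7*w**2 - 17/2*u + 243/14*w.
  leading term v**2*w: subtract (2*v)·f_2 from 14*v**2*w - 32/7*w**3 + 2*u*v - 83/7*u*w + 19/2*v*w + 254/7*w**2 - 17/2*u + 243/14*w → 8*v*w**2 - 32/7*w**3 - 83/7*u*w + 11/2*v*w + 254/7*w**2 - 17/2*u - 26*v + 243/14*w
  leading term v*w**2: subtract (8/7*w)·f_2 from 8*v*w**2 - 32/7*w**3 - 83/7*u*w + 11/2*v*w + 254/7*w**2 - 17/2*u - 26*v + 243/14*w → -13*u*w + 11/2*v*w + 34*w**2 - 17/2*u - 26*v + 5/2*w
  leading term u*w: subtract (13)·f_1 from -13*u*w + 11/2*v*w + 34*w**2 - 17/2*u - 26*v + 5/2*w → -119/2*v*w + 34*w**2 - 17/2*u - 17*w - 221/2
  leading term v*w: subtract (-17/2)·f_2 from -119/2*v*w + 34*w**2 - 17/2*u - 17*w - 221/2 → 0
  remainder 0.

S(f_2,h_3): leading monomials are coprime, so the S-polynomial reduces to 0 (Buchberger's first criterion).
Every S-polynomial of the final basis reduces to 0, so we have a Gröbner basis.
Inter-reduce: drop elements whose leading term is divisible by another's, tail-reduce, and make monic.
Reduced Gröbner basis: {u**2 - 5*u*v - 14*v**2 + 32/7*w**2 + 145/14*u - 19/2*v - 254/7*w - 243/14, u*w - 20/7*w**2 + 5/7*u + 2*v - 1/14*w + 11/14, v*w - 4/7*w**2 + 1/7*u + 2/7*w + 13/7}.
Label its elements g_1 = u**2 - 5*u*v - 14*v**2 + 32/7*w**2 + 145/14*u - 19/2*v - 254/7*w - 243/14, g_2 = u*w - 20/7*w**2 + 5/7*u + 2*v - 1/14*w + 11/14, g_3 = v*w - 4/7*w**2 + 1/7*u + 2/7*w + 13/7.

Reduce p = -7/4*u*w + 5*w**2 - 5/4*u - 7/2*v + 1/8*w - 11/8 modulo G:
  leading term u*w: subtract (-7/4)·g_2 from -7/4*u*w + 5*w**2 - 5/4*u - 7/2*v + 1/8*w - 11/8 → 0
  normal form = 0.
Since the normal form is 0, p ∈ I.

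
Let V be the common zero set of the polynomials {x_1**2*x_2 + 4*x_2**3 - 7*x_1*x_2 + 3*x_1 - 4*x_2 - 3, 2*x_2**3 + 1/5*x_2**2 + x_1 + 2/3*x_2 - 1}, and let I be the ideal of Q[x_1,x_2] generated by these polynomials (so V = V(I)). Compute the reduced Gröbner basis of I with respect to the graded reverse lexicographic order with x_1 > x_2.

f_1 = x_1**2*x_2 + 4*x_2**3 - 7*x_1*x_2 + 3*x_1 - 4*x_2 - 3, LT = x_1**2*x_2.
f_2 = 2*x_2**3 + 1/5*x_2**2 + x_1 + 2/3*x_2 - 1, LT = x_2**3.

S(f_1,f_2): lcm = x_1**2*x_2**3. S = 4*x_2**5 - 1/10*x_1**2*x_2**2 - 7*x_1*x_2**3 - 1/2*x_1**3 - 1/3*x_1**2*x_2 + 3*x_1*x_2**2 - 4*x_2**3 + 1/2*x_1**2 - 3*x_2**2.
  leading term x_2**5: subtract (2*x_2**2)·f_2 from 4*x_2**5 - 1/10*x_1**2*x_2**2 - 7*x_1*x_2**3 - 1/2*x_1**3 - 1/3*x_1**2*x_2 + 3*x_1*x_2**2 - 4*x_2**3 + 1/2*x_1**2 - 3*x_2**2 → -1/10*x_1**2*x_2**2 - 7*x_1*x_2**3 - 2/5*x_2**4 - 1/2*x_1**3 - 1/3*x_1**2*x_2 + x_1*x_2**2 - 16/3*x_2**3 + 1/2*x_1**2 - x_2**2
  leading term x_1**2*x_2**2: subtract (-1/10*x_2)·f_1 from -1/10*x_1**2*x_2**2 - 7*x_1*x_2**3 - 2/5*x_2**4 - 1/2*x_1**3 - 1/3*x_1**2*x_2 + x_1*x_2**2 - 16/3*x_2**3 + 1/2*x_1**2 - x_2**2 → -7*x_1*x_2**3 - 1/2*x_1**3 - 1/3*x_1**2*x_2 + 3/10*x_1*x_2**2 - 16/3*x_2**3 + 1/2*x_1**2 + 3/10*x_1*x_2 - 7/5*x_2**2 - 3/10*x_2
  leading term x_1*x_2**3: subtract (-7/2*x_1)·f_2 from -7*x_1*x_2**3 - 1/2*x_1**3 - 1/3*x_1**2*x_2 + 3/10*x_1*x_2**2 - 16/3*x_2**3 + 1/2*x_1**2 + 3/10*x_1*x_2 - 7/5*x_2**2 - 3/10*x_2 → -1/2*x_1**3 - 1/3*x_1**2*x_2 + x_1*x_2**2 - 16/3*x_2**3 + 4*x_1**2 + 79/30*x_1*x_2 - 7/5*x_2**2 - 7/2*x_1 - 3/10*x_2
  leading term x_1**3: no divisor's leading term divides it; move -1/2*x_1**3 to the remainder.
  leading term x_1**2*x_2: subtract (-1/3)·f_1 from -1/3*x_1**2*x_2 + x_1*x_2**2 - 16/3*x_2**3 + 4*x_1**2 + 79/30*x_1*x_2 - 7/5*x_2**2 - 7/2*x_1 - 3/10*x_2 → x_1*x_2**2 - 4*x_2**3 + 4*x_1**2 + 3/10*x_1*x_2 - 7/5*x_2**2 - 5/2*x_1 - 49/30*x_2 - 1
  leading term x_1*x_2**2: no divisor's leading term divides it; move x_1*x_2**2 to the remainder.
  leading term x_2**3: subtract (-2)·f_2 from -4*x_2**3 + 4*x_1**2 + 3/10*x_1*x_2 - 7/5*x_2**2 - 5/2*x_1 - 49/30*x_2 - 1 → 4*x_1**2 + 3/10*x_1*x_2 - x_2**2 - 1/2*x_1 - 3/10*x_2 - 3
  leading term x_1**2: no divisor's leading term divides it; move 4*x_1**2 to the remainder.
  leading term x_1*x_2: no divisor's leading term divides it; move 3/10*x_1*x_2 to the remainder.
  leading term x_2**2: no divisor's leading term divides it; move -x_2**2 to the remainder.
  leading term x_1: no divisor's leading term divides it; move -1/2*x_1 to the remainder.
  leading term x_2: no divisor's leading term divides it; move -3/10*x_2 to the remainder.
  leading term 1: no divisor's leading term divides it; move -3 to the remainder.
  remainder -1/2*x_1**3 + x_1*x_2**2 + 4*x_1**2 + 3/10*x_1*x_2 - x_2**2 - 1/2*x_1 - 3/10*x_2 - 3 ≠ 0; add g_3 = -1/2*x_1**3 + x_1*x_2**2 + 4*x_1**2 + 3/10*x_1*x_2 - x_2**2 - 1/2*x_1 - 3/10*x_2 - 3 to the basis.

S(f_1,g_3): lcm = x_1**3*x_2. S = 6*x_1*x_2**3 + x_1**2*x_2 + 3/5*x_1*x_2**2 - 2*x_2**3 + 3*x_1**2 - 5*x_1*x_2 - 3/5*x_2**2 - 3*x_1 - 6*x_2.
  leading term x_1*x_2**3: subtract (3*x_1)·f_2 from 6*x_1*x_2**3 + x_1**2*x_2 + 3/5*x_1*x_2**2 - 2*x_2**3 + 3*x_1**2 - 5*x_1*x_2 - 3/5*x_2**2 - 3*x_1 - 6*x_2 → x_1**2*x_2 - 2*x_2**3 - 7*x_1*x_2 - 3/5*x_2**2 - 6*x_2
  leading term x_1**2*x_2: subtract (1)·f_1 from x_1**2*x_2 - 2*x_2**3 - 7*x_1*x_2 - 3/5*x_2**2 - 6*x_2 → -6*x_2**3 - 3/5*x_2**2 - 3*x_1 - 2*x_2 + 3
  leading term x_2**3: subtract (-3)·f_2 from -6*x_2**3 - 3/5*x_2**2 - 3*x_1 - 2*x_2 + 3 → 0
  remainder 0.

S(f_2,g_3): leading monomials are coprime, so the S-polynomial reduces to 0 (Buchberger's first criterion).
Every S-polynomial of the final basis reduces to 0, so we have a Gröbner basis.

G = {x_1**3 - 2*x_1*x_2**2 - 8*x_1**2 - 3/5*x_1*x_2 + 2*x_2**2 + x_1 + 3/5*x_2 + 6, x_1**2*x_2 - 7*x_1*x_2 - 2/5*x_2**2 + x_1 - 16/3*x_2 - 1, x_2**3 + 1/10*x_2**2 + 1/2*x_1 + 1/3*x_2 - 1/2}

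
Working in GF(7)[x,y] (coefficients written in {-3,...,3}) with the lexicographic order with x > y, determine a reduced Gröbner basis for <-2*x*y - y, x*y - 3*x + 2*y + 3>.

G = {x + 3*y - 1, y**2 + 3*y}

f_1 = -2*x*y - y, LT = x*y.
f_2 = x*y - 3*x + 2*y + 3, LT = x*y.

S(f_1,f_2): lcm = x*y. S = 3*x + 2*y - 3.
  reduce S modulo (f_1, f_2):
  remainder 3*x + 2*y - 3 ≠ 0; add g_3 = 3*x + 2*y - 3 to the basis.

S(f_1,g_3): lcm = x*y. S = -3*y**2 - 2*y.
  reduce S modulo (f_1, f_2, g_3):
  remainder -3*y**2 - 2*y ≠ 0; add g_4 = -3*y**2 - 2*y to the basis.

The other S-polynomials (S(f_2,g_3), S(f_1,g_4), S(f_2,g_4), S(g_3,g_4)) all reduce to 0 modulo the current basis, so we have a Gröbner basis.
Inter-reduce: drop elements whose leading term is divisible by another's, tail-reduce, and make monic.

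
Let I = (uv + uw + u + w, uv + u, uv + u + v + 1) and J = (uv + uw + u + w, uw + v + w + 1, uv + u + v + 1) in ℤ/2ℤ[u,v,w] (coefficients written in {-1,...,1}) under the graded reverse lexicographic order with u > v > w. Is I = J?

No, the ideals differ.

Two ideals are equal iff their reduced Gröbner bases coincide (the reduced basis is unique for a fixed ordering).
Buchberger on the first generating set:
f_1 = uv + uw + u + w, LT = uv.
f_2 = uv + u, LT = uv.
f_3 = uv + u + v + 1, LT = uv.

S(f_1,f_2): lcm = uv. S = uw + w.
  leading term uw: no divisor's leading term divides it; move uw to the remainder.
  leading term w: no divisor's leading term divides it; move w to the remainder.
  remainder uw + w ≠ 0; add g_4 = uw + w to the basis.

S(f_1,f_3): lcm = uv. S = uw + v + w + 1.
  leading term uw: subtract (1)·g_4 from uw + v + w + 1 → v + 1
  leading term v: no divisor's leading term divides it; move v to the remainder.
  leading term 1: no divisor's leading term divides it; move 1 to the remainder.
  remainder v + 1 ≠ 0; add g_5 = v + 1 to the basis.

S(f_2,f_3): lcm = uv. S = v + 1.
  leading term v: subtract (1)·g_5 from v + 1 → 0
  remainder 0.

S(f_1,g_4): lcm = uvw. S = uw² + uw + vw + w².
  leading term uw²: subtract (w)·g_4 from uw² + uw + vw + w² → uw + vw
  leading term uw: subtract (1)·g_4 from uw + vw → vw + w
  leading term vw: subtract (w)·g_5 from vw + w → 0
  remainder 0.

S(f_2,g_4): lcm = uvw. S = uw + vw.
  leading term uw: subtract (1)·g_4 from uw + vw → vw + w
  leading term vw: subtract (w)·g_5 from vw + w → 0
  remainder 0.

S(f_3,g_4): lcm = uvw. S = uw + w.
  leading term uw: subtract (1)·g_4 from uw + w → 0
  remainder 0.

S(f_1,g_5): lcm = uv. S = uw + w.
  leading term uw: subtract (1)·g_4 from uw + w → 0
  remainder 0.

S(f_2,g_5): lcm = uv. S = 0.
  remainder 0.

S(f_3,g_5): lcm = uv. S = v + 1.
  leading term v: subtract (1)·g_5 from v + 1 → 0
  remainder 0.

S(g_4,g_5): leading monomials are coprime, so the S-polynomial reduces to 0 (Buchberger's first criterion).
Every S-polynomial of the final basis reduces to 0, so we have a Gröbner basis.
Inter-reduce: drop elements whose leading term is divisible by another's, tail-reduce, and make monic.
Reduced Gröbner basis: {uw + w, v + 1}.

Buchberger on the second generating set:
h_1 = uv + uw + u + w, LT = uv.
h_2 = uw + v + w + 1, LT = uw.
h_3 = uv + u + v + 1, LT = uv.

S(h_1,h_2): lcm = uvw. S = uw² + v² + uw + vw + w² + v.
  leading term uw²: subtract (w)·h_2 from uw² + v² + uw + vw + w² + v → v² + uw + v + w
  leading term v²: no divisor's leading term divides it; move v² to the remainder.
  leading term uw: subtract (1)·h_2 from uw + v + w → 1
  leading term 1: no divisor's leading term divides it; move 1 to the remainder.
  remainder v² + 1 ≠ 0; add k_4 = v² + 1 to the basis.

S(h_1,h_3): lcm = uv. S = uw + v + w + 1.
  leading term uw: subtract (1)·h_2 from uw + v + w + 1 → 0
  remainder 0.

S(h_2,h_3): lcm = uvw. S = v² + uw + v + w.
  leading term v²: subtract (1)·k_4 from v² + uw + v + w → uw + v + w + 1
  leading term uw: subtract (1)·h_2 from uw + v + w + 1 → 0
  remainder 0.

S(h_1,k_4): lcm = uv². S = uvw + uv + vw + u.
  leading term uvw: subtract (w)·h_1 from uvw + uv + vw + u → uw² + uv + uw + vw + w² + u
  leading term uw²: subtract (w)·h_2 from uw² + uv + uw + vw + w² + u → uv + uw + u + w
  leading term uv: subtract (1)·h_1 from uv + uw + u + w → 0
  remainder 0.

S(h_2,k_4): leading monomials are coprime, so the S-polynomial reduces to 0 (Buchberger's first criterion).
S(h_3,k_4): lcm = uv². S = uv + v² + u + v.
  leading term uv: subtract (1)·h_1 from uv + v² + u + v → v² + uw + v + w
  leading term v²: subtract (1)·k_4 from v² + uw + v + w → uw + v + w + 1
  leading term uw: subtract (1)·h_2 from uw + v + w + 1 → 0
  remainder 0.

Every S-polynomial of the final basis reduces to 0, so we have a Gröbner basis.
Inter-reduce: drop elements whose leading term is divisible by another's, tail-reduce, and make monic.
Reduced Gröbner basis: {uv + u + v + 1, v² + 1, uw + v + w + 1}.

Since the reduced bases disagree, the two ideals are not the same.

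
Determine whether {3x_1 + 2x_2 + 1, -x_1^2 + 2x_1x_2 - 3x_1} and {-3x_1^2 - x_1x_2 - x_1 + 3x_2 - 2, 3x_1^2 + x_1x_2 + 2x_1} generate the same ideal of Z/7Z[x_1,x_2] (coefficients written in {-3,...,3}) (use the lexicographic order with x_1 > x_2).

Yes, the ideals are equal.

Two ideals are equal iff their reduced Gröbner bases coincide (the reduced basis is unique for a fixed ordering).
Buchberger on the first generating set:
f_1 = 3x_1 + 2x_2 + 1, LT = x_1.
f_2 = -x_1^2 + 2x_1x_2 - 3x_1, LT = x_1^2.

S(f_1,f_2): lcm = x_1^2. S = -2x_1x_2 + 2x_1.
  leading term x_1x_2: subtract (-3x_2)·f_1 from -2x_1x_2 + 2x_1 → 2x_1 - x_2^2 + 3x_2
  leading term x_1: subtract (3)·f_1 from 2x_1 - x_2^2 + 3x_2 → -x_2^2 - 3x_2 - 3
  leading term x_2^2: no divisor's leading term divides it; move -x_2^2 to the remainder.
  leading term x_2: no divisor's leading term divides it; move -3x_2 to the remainder.
  leading term 1: no divisor's leading term divides it; move -3 to the remainder.
  remainder -x_2^2 - 3x_2 - 3 ≠ 0; add g_3 = -x_2^2 - 3x_2 - 3 to the basis.

The other S-polynomials (S(f_1,g_3), S(f_2,g_3)) all reduce to 0 modulo the current basis, so we have a Gröbner basis.
Inter-reduce: drop elements whose leading term is divisible by another's, tail-reduce, and make monic.
Reduced Gröbner basis: {x_1 + 3x_2 - 2, x_2^2 + 3x_2 + 3}.

Buchberger on the second generating set:
h_1 = -3x_1^2 - x_1x_2 - x_1 + 3x_2 - 2, LT = x_1^2.
h_2 = 3x_1^2 + x_1x_2 + 2x_1, LT = x_1^2.

S(h_1,h_2): lcm = x_1^2. S = 2x_1 - x_2 + 3.
  leading term x_1: no divisor's leading term divides it; move 2x_1 to the remainder.
  leading term x_2: no divisor's leading term divides it; move -x_2 to the remainder.
  leading term 1: no divisor's leading term divides it; move 3 to the remainder.
  remainder 2x_1 - x_2 + 3 ≠ 0; add k_3 = 2x_1 - x_2 + 3 to the basis.

S(h_1,k_3): lcm = x_1^2. S = 2x_1x_2 - x_2 + 3.
  leading term x_1x_2: subtract (x_2)·k_3 from 2x_1x_2 - x_2 + 3 → x_2^2 + 3x_2 + 3
  leading term x_2^2: no divisor's leading term divides it; move x_2^2 to the remainder.
  leading term x_2: no divisor's leading term divides it; move 3x_2 to the remainder.
  leading term 1: no divisor's leading term divides it; move 3 to the remainder.
  remainder x_2^2 + 3x_2 + 3 ≠ 0; add k_4 = x_2^2 + 3x_2 + 3 to the basis.

The other S-polynomials (S(h_2,k_3), S(h_1,k_4), S(h_2,k_4), S(k_3,k_4)) all reduce to 0 modulo the current basis, so we have a Gröbner basis.
Inter-reduce: drop elements whose leading term is divisible by another's, tail-reduce, and make monic.
Reduced Gröbner basis: {x_1 + 3x_2 - 2, x_2^2 + 3x_2 + 3}.

The two bases agree; hence the ideals are identical.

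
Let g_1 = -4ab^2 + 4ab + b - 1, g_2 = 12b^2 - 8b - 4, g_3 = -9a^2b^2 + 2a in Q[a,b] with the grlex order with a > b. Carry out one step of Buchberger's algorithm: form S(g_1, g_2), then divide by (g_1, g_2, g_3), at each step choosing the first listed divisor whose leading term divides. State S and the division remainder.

S(g_1, g_2) = -1/3ab + 1/3a - 1/4b + 1/4; remainder on division = -1/3ab + 1/3a - 1/4b + 1/4.

lcm(LM(g_1), LM(g_2)) = ab^2.
S = (lcm/LT(g_1))·g_1 − (lcm/LT(g_2))·g_2 = -1/3ab + 1/3a - 1/4b + 1/4.
Reduce S modulo (g_1, g_2, g_3) in that order:
  leading term ab: no divisor's leading term divides it; move -1/3ab to the remainder.
  leading term a: no divisor's leading term divides it; move 1/3a to the remainder.
  leading term b: no divisor's leading term divides it; move -1/4b to the remainder.
  leading term 1: no divisor's leading term divides it; move 1/4 to the remainder.
The remainder -1/3ab + 1/3a - 1/4b + 1/4 is nonzero, so it would be added as the next basis element.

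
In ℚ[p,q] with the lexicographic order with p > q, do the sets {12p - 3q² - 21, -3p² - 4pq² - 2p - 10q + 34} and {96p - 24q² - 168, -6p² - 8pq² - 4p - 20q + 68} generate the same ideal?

Yes, the ideals are equal.

Equality of ideals is decidable: compute both reduced Gröbner bases (unique for the ordering) and check whether they agree.
Buchberger on the first generating set:
f_1 = 12p - 3q² - 21, LT = p.
f_2 = -3p² - 4pq² - 2p - 10q + 34, LT = p².

S(f_1,f_2): lcm = p². S = -19/12pq² - 29/12p - 10/3q + 34/3.
  leading term pq²: subtract (-19/144q²)·f_1 from -19/12pq² - 29/12p - 10/3q + 34/3 → -29/12p - 19/48q⁴ - 133/48q² - 10/3q + 34/3
  leading term p: subtract (-29/144)·f_1 from -29/12p - 19/48q⁴ - 133/48q² - 10/3q + 34/3 → -19/48q⁴ - 27/8q² - 10/3q + 341/48
  leading term q⁴: no divisor's leading term divides it; move -19/48q⁴ to the remainder.
  leading term q²: no divisor's leading term divides it; move -27/8q² to the remainder.
  leading term q: no divisor's leading term divides it; move -10/3q to the remainder.
  leading term 1: no divisor's leading term divides it; move 341/48 to the remainder.
  remainder -19/48q⁴ - 27/8q² - 10/3q + 341/48 ≠ 0; add g_3 = -19/48q⁴ - 27/8q² - 10/3q + 341/48 to the basis.

S(f_1,g_3): leading monomials are coprime, so the S-polynomial reduces to 0 (Buchberger's first criterion).
S(f_2,g_3): leading monomials are coprime, so the S-polynomial reduces to 0 (Buchberger's first criterion).
Every S-polynomial of the final basis reduces to 0, so we have a Gröbner basis.
Inter-reduce: drop elements whose leading term is divisible by another's, tail-reduce, and make monic.
Reduced Gröbner basis: {p - ¼q² - 7/4, q⁴ + 162/19q² + 160/19q - 341/19}.

Buchberger on the second generating set:
h_1 = 96p - 24q² - 168, LT = p.
h_2 = -6p² - 8pq² - 4p - 20q + 68, LT = p².

S(h_1,h_2): lcm = p². S = -19/12pq² - 29/12p - 10/3q + 34/3.
  leading term pq²: subtract (-19/1152q²)·h_1 from -19/12pq² - 29/12p - 10/3q + 34/3 → -29/12p - 19/48q⁴ - 133/48q² - 10/3q + 34/3
  leading term p: subtract (-29/1152)·h_1 from -29/12p - 19/48q⁴ - 133/48q² - 10/3q + 34/3 → -19/48q⁴ - 27/8q² - 10/3q + 341/48
  leading term q⁴: no divisor's leading term divides it; move -19/48q⁴ to the remainder.
  leading term q²: no divisor's leading term divides it; move -27/8q² to the remainder.
  leading term q: no divisor's leading term divides it; move -10/3q to the remainder.
  leading term 1: no divisor's leading term divides it; move 341/48 to the remainder.
  remainder -19/48q⁴ - 27/8q² - 10/3q + 341/48 ≠ 0; add k_3 = -19/48q⁴ - 27/8q² - 10/3q + 341/48 to the basis.

S(h_1,k_3): leading monomials are coprime, so the S-polynomial reduces to 0 (Buchberger's first criterion).
S(h_2,k_3): leading monomials are coprime, so the S-polynomial reduces to 0 (Buchberger's first criterion).
Every S-polynomial of the final basis reduces to 0, so we have a Gröbner basis.
Inter-reduce: drop elements whose leading term is divisible by another's, tail-reduce, and make monic.
Reduced Gröbner basis: {p - ¼q² - 7/4, q⁴ + 162/19q² + 160/19q - 341/19}.

The two bases agree; hence the ideals are identical.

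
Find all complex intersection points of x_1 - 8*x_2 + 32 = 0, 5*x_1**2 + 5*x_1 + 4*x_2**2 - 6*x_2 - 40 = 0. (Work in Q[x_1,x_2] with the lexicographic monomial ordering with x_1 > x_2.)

Compute a lex Gröbner basis by Buchberger's algorithm.
f_1 = x_1 - 8*x_2 + 32, LT = x_1.
f_2 = 5*x_1**2 + 5*x_1 + 4*x_2**2 - 6*x_2 - 40, LT = x_1**2.

S(f_1,f_2): lcm = x_1**2. S = -8*x_1*x_2 + 31*x_1 - 4/5*x_2**2 + 6/5*x_2 + 8.
  reduce S modulo (f_1, f_2):
  remainder -324/5*x_2**2 + 2526/5*x_2 - 984 ≠ 0; add h_3 = -324/5*x_2**2 + 2526/5*x_2 - 984 to the basis.

The other S-polynomials (S(f_1,h_3), S(f_2,h_3)) all reduce to 0 modulo the current basis, so we have a Gröbner basis.
Inter-reduce: drop elements whose leading term is divisible by another's, tail-reduce, and make monic.
Reduced Gröbner basis: {x_1 - 8*x_2 + 32, x_2**2 - 421/54*x_2 + 410/27}.

Elimination: the polynomial x_2**2 - 421/54*x_2 + 410/27 lies in the elimination ideal for x_2, so x_2 ∈ {205/54, 4}. For each such x_2, the remaining basis elements (now univariate) give the rest of the solution.
  x_2 = 205/54: the earlier basis element becomes x_1 + 44/27 = 0, giving x_1 = -44/27 — point (-44/27, 205/54).
  x_2 = 4: the earlier basis element becomes x_1 = 0, giving x_1 = 0 — point (0, 4).

{(-44/27, 205/54), (0, 4)}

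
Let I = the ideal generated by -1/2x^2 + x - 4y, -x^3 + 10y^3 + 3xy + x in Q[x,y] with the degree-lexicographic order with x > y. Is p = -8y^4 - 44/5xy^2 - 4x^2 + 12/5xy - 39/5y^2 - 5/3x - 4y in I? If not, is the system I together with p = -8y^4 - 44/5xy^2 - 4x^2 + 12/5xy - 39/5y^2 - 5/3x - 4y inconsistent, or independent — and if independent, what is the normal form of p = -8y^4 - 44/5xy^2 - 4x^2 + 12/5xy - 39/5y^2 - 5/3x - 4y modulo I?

First compute the reduced Gröbner basis of I by Buchberger's algorithm.
f_1 = -1/2x^2 + x - 4y, LT = x^2.
f_2 = -x^3 + 10y^3 + 3xy + x, LT = x^3.

S(f_1,f_2): lcm = x^3. S = 10y^3 - 2x^2 + 11xy + x.
  reduce S modulo (f_1, f_2):
  remainder 10y^3 + 11xy - 3x + 16y ≠ 0; add h_3 = 10y^3 + 11xy - 3x + 16y to the basis.

The other S-polynomials (S(f_1,h_3), S(f_2,h_3)) all reduce to 0 modulo the current basis, so we have a Gröbner basis.
Inter-reduce: drop elements whose leading term is divisible by another's, tail-reduce, and make monic.
Reduced Gröbner basis: {y^3 + 11/10xy - 3/10x + 8/5y, x^2 - 2x + 8y}.
Label its elements g_1 = y^3 + 11/10xy - 3/10x + 8/5y, g_2 = x^2 - 2x + 8y.

Reduce p = -8y^4 - 44/5xy^2 - 4x^2 + 12/5xy - 39/5y^2 - 5/3x - 4y modulo G:
  leading term y^4: subtract (-8y)·g_1 from -8y^4 - 44/5xy^2 - 4x^2 + 12/5xy - 39/5y^2 - 5/3x - 4y → -4x^2 + 5y^2 - 5/3x - 4y
  leading term x^2: subtract (-4)·g_2 from -4x^2 + 5y^2 - 5/3x - 4y → 5y^2 - 29/3x + 28y
  leading term y^2: no divisor's leading term divides it; move 5y^2 to the remainder.
  leading term x: no divisor's leading term divides it; move -29/3x to the remainder.
  leading term y: no divisor's leading term divides it; move 28y to the remainder.
  normal form = 5y^2 - 29/3x + 28y.
The normal form is nonzero, so p ∉ I. Since p minus its normal form lies in I, I + (p) = I + (r) where r = 5y^2 - 29/3x + 28y; decide whether this ideal is the whole ring.
Run Buchberger on G together with r (pairs among the g_i already reduce to 0 since G is a Gröbner basis):
g_1 = y^3 + 11/10xy - 3/10x + 8/5y, LT = y^3.
g_2 = x^2 - 2x + 8y, LT = x^2.
r = 5y^2 - 29/3x + 28y, LT = y^2.

S(g_1,r): lcm = y^3. S = 91/30xy - 28/5y^2 - 3/10x + 8/5y.
  reduce S modulo (g_1, g_2, r):
  remainder 91/30xy - 1669/150x + 824/25y ≠ 0; add m_4 = 91/30xy - 1669/150x + 824/25y to the basis.

S(g_1,m_4): lcm = xy^3. S = 11/10x^2y + 1669/455xy^2 - 4944/455y^3 - 3/10x^2 + 8/5xy.
  reduce S modulo (g_1, g_2, r, m_4):
  remainder -1004336/41405x + 39977852/621075y ≠ 0; add m_5 = -1004336/41405x + 39977852/621075y to the basis.

S(g_2,m_4): lcm = x^2y. S = 1669/455x^2 - 5854/455xy + 8y^2.
  reduce S modulo (g_1, g_2, r, m_4, m_5):
  remainder 853124122/918025875y ≠ 0; add m_6 = 853124122/918025875y to the basis.

The other S-polynomials (S(g_1,g_2), S(g_2,r), S(r,m_4), S(g_1,m_5), S(g_2,m_5), S(r,m_5), S(m_4,m_5), S(g_1,m_6), S(g_2,m_6), S(r,m_6), S(m_4,m_6), S(m_5,m_6)) all reduce to 0 modulo the current basis, so we have a Gröbner basis.
Inter-reduce: drop elements whose leading term is divisible by another's, tail-reduce, and make monic.
Reduced Gröbner basis: {x, y}.
The reduced Gröbner basis of I + (p) is {x, y} ≠ {1}, a proper ideal, so the enlarged system stays consistent: p is independent of I, with normal form 5y^2 - 29/3x + 28y.

-8y^4 - 44/5xy^2 - 4x^2 + 12/5xy - 39/5y^2 - 5/3x - 4y is independent of I; its normal form modulo I is 5y^2 - 29/3x + 28y.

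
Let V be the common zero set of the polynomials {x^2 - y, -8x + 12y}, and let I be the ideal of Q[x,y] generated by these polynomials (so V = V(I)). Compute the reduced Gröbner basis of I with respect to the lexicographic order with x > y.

G = {x - 3/2y, y^2 - 4/9y}

f_1 = x^2 - y, LT = x^2.
f_2 = -8x + 12y, LT = x.

S(f_1,f_2): lcm = x^2. S = 3/2xy - y.
  reduce S modulo (f_1, f_2):
  remainder 9/4y^2 - y ≠ 0; add g_3 = 9/4y^2 - y to the basis.

The other S-polynomials (S(f_1,g_3), S(f_2,g_3)) all reduce to 0 modulo the current basis, so we have a Gröbner basis.
Inter-reduce: drop elements whose leading term is divisible by another's, tail-reduce, and make monic.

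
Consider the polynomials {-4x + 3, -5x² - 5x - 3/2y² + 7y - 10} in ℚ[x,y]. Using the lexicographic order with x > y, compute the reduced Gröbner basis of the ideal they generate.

G = {x - ¾, y² - 14/3y + 265/24}

The reduced Gröbner basis is the canonical form of the ideal for this ordering.

f_1 = -4x + 3, LT = x.
f_2 = -5x² - 5x - 3/2y² + 7y - 10, LT = x².

S(f_1,f_2): lcm = x². S = -7/4x - 3/10y² + 7/5y - 2.
  leading term x: subtract (7/16)·f_1 from -7/4x - 3/10y² + 7/5y - 2 → -3/10y² + 7/5y - 53/16
  leading term y²: no divisor's leading term divides it; move -3/10y² to the remainder.
  leading term y: no divisor's leading term divides it; move 7/5y to the remainder.
  leading term 1: no divisor's leading term divides it; move -53/16 to the remainder.
  remainder -3/10y² + 7/5y - 53/16 ≠ 0; add g_3 = -3/10y² + 7/5y - 53/16 to the basis.

The other S-polynomials (S(f_1,g_3), S(f_2,g_3)) all reduce to 0 modulo the current basis, so we have a Gröbner basis.
Inter-reduce: drop elements whose leading term is divisible by another's, tail-reduce, and make monic.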